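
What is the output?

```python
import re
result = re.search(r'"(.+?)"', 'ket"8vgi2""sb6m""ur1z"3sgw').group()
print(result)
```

`search` walks the string left to right and returns the first match it finds.
The match spans [3:10] → '"8vgi2"'.
Captured: group 1 = '8vgi2'.

"8vgi2"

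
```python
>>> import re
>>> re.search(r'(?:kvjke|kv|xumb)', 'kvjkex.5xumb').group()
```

'kvjke'

Alternation isn't longest-match — the leftmost alternative that fits at this position is chosen.
`re.search` scans for the first position where the pattern succeeds.
The match spans [0:5] → 'kvjke'.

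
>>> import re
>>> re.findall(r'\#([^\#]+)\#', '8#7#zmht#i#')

['7', 'i']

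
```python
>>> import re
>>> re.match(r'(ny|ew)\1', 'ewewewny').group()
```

'ewew'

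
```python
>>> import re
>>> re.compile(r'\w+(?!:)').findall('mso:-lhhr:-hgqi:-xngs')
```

['ms', 'lhh', 'hgq', 'xngs']

The negative lookahead/lookbehind blocks any match where the forbidden context is present.
Walking the string: at [0:2] → 'ms'; at [5:8] → 'lhh'; at [11:14] → 'hgq'; at [17:21] → 'xngs'.
With no groups in the pattern, `findall` gives back each whole match — 4 here.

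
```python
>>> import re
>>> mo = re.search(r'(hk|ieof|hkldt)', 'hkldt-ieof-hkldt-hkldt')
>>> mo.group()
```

'hk'

Alternation tries branches left to right and keeps the first one that lets the overall match succeed at that position.
`search` walks the string left to right and returns the first match it finds.
The match spans [0:2] → 'hk'.
Captured: group 1 = 'hk'.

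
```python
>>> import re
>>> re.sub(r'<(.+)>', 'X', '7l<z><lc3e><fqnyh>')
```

Matches: at [2:18] → '<z><lc3e><fqnyh>'.
Each match is replaced by 'X'.

'7lX'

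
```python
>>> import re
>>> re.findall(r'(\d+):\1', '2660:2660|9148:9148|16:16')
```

['2660', '9148', '16']

After group 1 captures some text, `\1` only succeeds where that same text appears again.
With a single group, `findall` returns only what that group captured — 3 items.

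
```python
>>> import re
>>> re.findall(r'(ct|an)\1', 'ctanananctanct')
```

A backreference is literal: `\1` must see the identical characters the first group matched.
Matches: at [2:6] match 'anan', group 1 = 'an'.
With a single group, `findall` returns only what that group captured — 1 item.

['an']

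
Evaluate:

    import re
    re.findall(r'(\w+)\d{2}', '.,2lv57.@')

['2lv']

The pattern matches one or more of a word character (captured); then exactly 2 of a digit.
Matches: at [2:7] match '2lv57', group 1 = '2lv'.
With a single group, `findall` returns only what that group captured — 1 item.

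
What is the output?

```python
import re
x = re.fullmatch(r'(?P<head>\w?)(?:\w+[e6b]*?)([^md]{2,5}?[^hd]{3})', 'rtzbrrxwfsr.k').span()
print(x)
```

`re.fullmatch` is like wrapping the pattern in `^…$` (in single-line mode).
The match spans [0:13] → 'rtzbrrxwfsr.k'.

(0, 13)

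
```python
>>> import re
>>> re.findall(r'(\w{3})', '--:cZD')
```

['cZD']

The pattern matches exactly 3 of a word character (captured).
Scanning left to right: at [3:6] match 'cZD', group 1 = 'cZD'.
One capturing group, so `findall` returns just the captured substring from the one match — 1 in all.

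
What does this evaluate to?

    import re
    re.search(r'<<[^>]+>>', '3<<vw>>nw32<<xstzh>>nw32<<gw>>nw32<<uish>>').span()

The match spans [1:7] → '<<vw>>'.

(1, 7)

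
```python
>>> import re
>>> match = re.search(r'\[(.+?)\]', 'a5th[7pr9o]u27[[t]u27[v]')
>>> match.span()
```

The `?` after the quantifier makes it lazy — it takes as little as possible before letting the rest of the pattern try.
The match spans [4:11] → '[7pr9o]'.

(4, 11)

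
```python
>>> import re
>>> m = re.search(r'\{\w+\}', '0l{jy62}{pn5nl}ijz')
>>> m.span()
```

(2, 8)

The match spans [2:8] → '{jy62}'.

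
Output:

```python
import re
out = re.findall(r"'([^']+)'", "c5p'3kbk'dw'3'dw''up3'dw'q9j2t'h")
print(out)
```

Walking the string: at [3:9] match "'3kbk'", group 1 = '3kbk'; at [11:14] match "'3'", group 1 = '3'; at [17:22] match "'up3'", group 1 = 'up3'; at [24:31] match "'q9j2t'", group 1 = 'q9j2t'.
With a single group, `findall` returns only what that group captured — 4 items.

['3kbk', '3', 'up3', 'q9j2t']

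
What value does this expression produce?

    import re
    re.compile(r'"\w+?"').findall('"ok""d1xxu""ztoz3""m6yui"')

['"ok"', '"d1xxu"', '"ztoz3"', '"m6yui"']

Walking the string: at [0:4] → '"ok"'; at [4:11] → '"d1xxu"'; at [11:18] → '"ztoz3"'; at [18:25] → '"m6yui"'.
No capturing groups, so `findall` returns the 4 full match strings.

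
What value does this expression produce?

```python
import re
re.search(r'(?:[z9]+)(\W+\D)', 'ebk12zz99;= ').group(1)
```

';= '

The match spans [5:12] → 'zz99;= '.
Captured: group 1 = ';= '.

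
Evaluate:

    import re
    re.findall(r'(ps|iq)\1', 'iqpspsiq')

`\1` is not a pattern — it's the concrete string captured by group 1, re-applied verbatim.
With a single group, `findall` returns only what that group captured — 1 item.

['ps']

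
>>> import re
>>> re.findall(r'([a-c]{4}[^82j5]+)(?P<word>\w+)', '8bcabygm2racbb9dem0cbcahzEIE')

[('bcabygm', '2racbb9dem0cbcahzEIE')]

Pattern: exactly 4 of a character in [a-c], then one or more of any character except [82j5] (captured); then one or more of a word character (captured as 'word').
Matches: at [1:28] match 'bcabygm2racbb9dem0cbcahzEIE', groups = ('bcabygm', '2racbb9dem0cbcahzEIE').
`findall` packs the 2 group values into a tuple for every match.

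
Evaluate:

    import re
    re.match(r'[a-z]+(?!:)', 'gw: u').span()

(0, 1)

`(?!…)`/`(?<!…)` only lets a position through if the neighbouring text does NOT match; no characters are consumed.
`match` is anchored at position 0; if the pattern doesn't fit there, it returns None.
The match spans [0:1] → 'g'.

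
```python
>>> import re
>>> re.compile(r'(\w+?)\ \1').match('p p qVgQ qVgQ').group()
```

`re.match` only tries the pattern at the start of the string.
The match spans [0:3] → 'p p'.

'p p'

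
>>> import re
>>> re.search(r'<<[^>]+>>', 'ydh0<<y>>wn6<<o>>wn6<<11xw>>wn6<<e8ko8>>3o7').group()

The match spans [4:9] → '<<y>>'.

'<<y>>'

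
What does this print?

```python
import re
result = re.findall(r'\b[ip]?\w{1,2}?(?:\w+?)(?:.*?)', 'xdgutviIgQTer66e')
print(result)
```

['xd']

This matches a word boundary (`\b`, zero-width); then optionally one of [ip], then 1 to 2 of a word character (lazy); then one or more of a word character (lazy) (non-capturing group); then zero or more of any character (lazy) (non-capturing group).
Because the quantifier is non-greedy, it stops expanding at the earliest point where the rest of the pattern can succeed.
Walking the string: at [0:2] → 'xd'.
With no groups in the pattern, `findall` gives back each whole match — 1 here.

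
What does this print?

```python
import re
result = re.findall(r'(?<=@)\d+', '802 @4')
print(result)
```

['4']

The `(?=…)`/`(?<=…)` assertion just peeks at neighbouring text; it doesn't advance the match position.
Scanning left to right: at [5:6] → '4'.
Since nothing is captured, `findall` lists the 1 matched substring directly.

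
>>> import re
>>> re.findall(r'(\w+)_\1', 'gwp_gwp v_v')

['gwp', 'v']

After group 1 captures some text, `\1` only succeeds where that same text appears again.
Walking the string: at [0:7] match 'gwp_gwp', group 1 = 'gwp'; at [8:11] match 'v_v', group 1 = 'v'.
`findall` collects group 1 from each match (2 total).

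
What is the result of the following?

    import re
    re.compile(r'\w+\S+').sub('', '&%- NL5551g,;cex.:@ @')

'&%-  @'

This matches one or more of a word character; then one or more of a non-whitespace character.
Matches: at [4:19] → 'NL5551g,;cex.:@'.
Every occurrence is swapped for ''.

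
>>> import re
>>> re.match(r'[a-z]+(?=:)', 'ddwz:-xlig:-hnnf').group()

`re.match` only tries the pattern at the start of the string.
The match spans [0:4] → 'ddwz'.

'ddwz'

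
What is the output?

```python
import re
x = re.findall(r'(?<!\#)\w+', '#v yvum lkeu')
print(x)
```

The negative lookaround is zero-width — it rules out positions where the adjacent text would match, without consuming anything.
Since nothing is captured, `findall` lists the 2 matched substrings directly.

['yvum', 'lkeu']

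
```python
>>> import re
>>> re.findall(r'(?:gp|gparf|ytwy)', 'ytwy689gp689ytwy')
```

Walking the string: at [0:4] → 'ytwy'; at [7:9] → 'gp'; at [12:16] → 'ytwy'.
Since nothing is captured, `findall` lists the 3 matched substrings directly.

['ytwy', 'gp', 'ytwy']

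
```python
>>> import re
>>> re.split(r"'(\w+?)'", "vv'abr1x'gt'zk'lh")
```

['vv', 'abr1x', 'gt', 'zk', 'lh']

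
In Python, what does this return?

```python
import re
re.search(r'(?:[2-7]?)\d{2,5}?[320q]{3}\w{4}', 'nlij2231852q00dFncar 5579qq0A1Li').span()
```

Pattern: optionally a character in [2-7] (non-capturing group); then 2 to 5 of a digit (lazy), then exactly 3 of one of [320q], then exactly 4 of a word character.
The match spans [4:17] → '2231852q00dFn'.

(4, 17)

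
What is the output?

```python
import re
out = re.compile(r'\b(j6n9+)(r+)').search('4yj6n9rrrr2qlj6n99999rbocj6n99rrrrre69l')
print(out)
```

None

The pattern matches a word boundary (`\b`, zero-width); then the literal 'j6n', then one or more of a literal '9' (captured); then one or more of a literal 'r' (captured).
`search` walks the string left to right and returns the first match it finds.
Here the pattern never matches, so the call returns None.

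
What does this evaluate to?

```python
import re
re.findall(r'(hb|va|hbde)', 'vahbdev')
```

['va', 'hb']

Branches in `(...|...)` are attempted left-to-right; the first branch that allows the whole pattern to succeed is taken.
Walking the string: at [0:2] match 'va', group 1 = 'va'; at [2:4] match 'hb', group 1 = 'hb'.
One capturing group, so `findall` returns just the captured substring from each match — 2 in all.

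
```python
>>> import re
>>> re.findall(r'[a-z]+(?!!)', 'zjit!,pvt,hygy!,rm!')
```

The negative lookaround is zero-width — it rules out positions where the adjacent text would match, without consuming anything.
With no groups in the pattern, `findall` gives back each whole match — 4 here.

['zji', 'pvt', 'hyg', 'r']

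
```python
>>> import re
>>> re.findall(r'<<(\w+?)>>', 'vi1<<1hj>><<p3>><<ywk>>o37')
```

['1hj', 'p3', 'ywk']

Scanning left to right: at [3:10] match '<<1hj>>', group 1 = '1hj'; at [10:16] match '<<p3>>', group 1 = 'p3'; at [16:23] match '<<ywk>>', group 1 = 'ywk'.
With a single group, `findall` returns only what that group captured — 3 items.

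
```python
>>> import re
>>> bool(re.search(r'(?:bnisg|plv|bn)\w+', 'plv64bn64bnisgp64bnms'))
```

`re.search` tries every starting position until one works.
The match spans [0:21] → 'plv64bn64bnisgp64bnms'.

True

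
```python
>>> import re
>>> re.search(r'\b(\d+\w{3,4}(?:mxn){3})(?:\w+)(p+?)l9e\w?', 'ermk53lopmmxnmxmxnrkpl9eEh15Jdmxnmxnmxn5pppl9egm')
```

This matches a word boundary (`\b`, zero-width); then one or more of a digit, then 3 to 4 of a word character, then the literal 'mxn' repeated 3 times (captured); then one or more of a word character (non-capturing group); then one or more of a literal 'p' (lazy) (captured); then the literal 'l9e', then optionally a word character.
`re.search` scans for the first position where the pattern succeeds.
Here the pattern never matches, so the call returns None.

None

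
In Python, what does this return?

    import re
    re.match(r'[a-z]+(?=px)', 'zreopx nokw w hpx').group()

'zreo'

The positive lookaround only admits positions where the adjacent text matches; those characters stay outside the span.
`re.match` only tries the pattern at the start of the string.
The match spans [0:4] → 'zreo'.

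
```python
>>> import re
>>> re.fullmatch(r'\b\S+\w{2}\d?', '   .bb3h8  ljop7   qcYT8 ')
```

`re.fullmatch` is like wrapping the pattern in `^…$` (in single-line mode).
Here there's no way to consume every character, so the call returns None.

None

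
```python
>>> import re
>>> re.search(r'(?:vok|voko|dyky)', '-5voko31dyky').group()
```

'vok'

Alternation tries branches left to right and keeps the first one that lets the overall match succeed at that position.
The match spans [2:5] → 'vok'.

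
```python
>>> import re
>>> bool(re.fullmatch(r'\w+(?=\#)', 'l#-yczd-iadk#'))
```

False

The lookaround is zero-width — it requires the adjacent text to match without consuming it, so the asserted text isn't part of the match.
For `fullmatch`, every character of the input must be accounted for by the pattern.
Here there's no way to consume every character, so the call returns None, and `bool(None)` is False.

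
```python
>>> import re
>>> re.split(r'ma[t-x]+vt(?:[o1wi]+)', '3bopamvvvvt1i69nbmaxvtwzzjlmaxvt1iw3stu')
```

The pattern matches the literal 'ma', then one or more of a character in [t-x], then the literal 'vt'; then one or more of one of [o1wi] (non-capturing group).
Matches to split on: at [17:23] → 'maxvtw'; at [27:35] → 'maxvt1iw'.
Each match becomes a cut point; 3 segments remain.

['3bopamvvvvt1i69nb', 'zzjl', '3stu']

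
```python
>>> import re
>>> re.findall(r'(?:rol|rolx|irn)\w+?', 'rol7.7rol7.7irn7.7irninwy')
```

['rol7', 'rol7', 'irn7', 'irni']

Since nothing is captured, `findall` lists the 4 matched substrings directly.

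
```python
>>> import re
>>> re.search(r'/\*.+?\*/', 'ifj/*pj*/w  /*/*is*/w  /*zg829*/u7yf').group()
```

A `+?`/`*?`/`{m,n}?` starts at its minimum and grows only as far as needed for what follows to match.
`re.search` tries every starting position until one works.
The match spans [3:9] → '/*pj*/'.

'/*pj*/'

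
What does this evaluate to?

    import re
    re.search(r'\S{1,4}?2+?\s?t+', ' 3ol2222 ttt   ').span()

Pattern: 1 to 4 of a non-whitespace character (lazy), then one or more of the literal '2' (lazy); then optionally whitespace, then one or more of a literal 't'.
`re.search` scans for the first position where the pattern succeeds.
The match spans [1:12] → '3ol2222 ttt'.

(1, 12)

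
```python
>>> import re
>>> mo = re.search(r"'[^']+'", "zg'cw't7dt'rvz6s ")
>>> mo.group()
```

"'cw'"

`search` walks the string left to right and returns the first match it finds.
The match spans [2:6] → "'cw'".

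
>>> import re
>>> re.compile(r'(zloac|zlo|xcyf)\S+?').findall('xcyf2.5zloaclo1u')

`|` is ordered: at each position the engine commits to the first alternative that works.
Because there's exactly one group, `findall` drops the full match and keeps group 1 from each hit.

['xcyf', 'zloac']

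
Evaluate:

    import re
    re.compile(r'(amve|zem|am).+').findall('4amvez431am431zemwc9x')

Branches in `(...|...)` are attempted left-to-right; the first branch that allows the whole pattern to succeed is taken.
`findall` collects group 1 from the one match (1 total).

['amve']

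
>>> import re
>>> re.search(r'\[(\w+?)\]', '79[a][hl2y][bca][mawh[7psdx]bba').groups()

('a',)

The match spans [2:5] → '[a]'.
Captured: group 1 = 'a'.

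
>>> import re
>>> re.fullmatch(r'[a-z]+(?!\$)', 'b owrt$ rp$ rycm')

A negative assertion filters positions out without eating any characters.
`re.fullmatch` requires the pattern to consume the entire string.
Here there's no way to consume every character, so the call returns None.

None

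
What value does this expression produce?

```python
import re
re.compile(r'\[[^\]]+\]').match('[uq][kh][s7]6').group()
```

'[uq]'

With `match`, the pattern is implicitly anchored at the beginning.
The match spans [0:4] → '[uq]'.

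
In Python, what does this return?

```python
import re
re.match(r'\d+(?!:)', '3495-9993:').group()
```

'3495'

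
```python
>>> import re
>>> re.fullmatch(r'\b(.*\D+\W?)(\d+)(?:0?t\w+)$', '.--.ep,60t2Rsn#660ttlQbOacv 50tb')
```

None

`re.fullmatch` is like wrapping the pattern in `^…$` (in single-line mode).
Here the string isn't matched end-to-end, so the call returns None.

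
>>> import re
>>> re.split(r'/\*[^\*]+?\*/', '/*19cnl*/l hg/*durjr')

['', 'l hg/*durjr']

Matches to split on: at [0:9] → '/*19cnl*/'.
Splitting on the pattern gives 2 pieces.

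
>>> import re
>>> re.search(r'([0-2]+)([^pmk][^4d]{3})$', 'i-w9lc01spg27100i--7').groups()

The match spans [13:20] → '100i--7'.
Captured: group 1 = '100', group 2 = 'i--7'.

('100', 'i--7')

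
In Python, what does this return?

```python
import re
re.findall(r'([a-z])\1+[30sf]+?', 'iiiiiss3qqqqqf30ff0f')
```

A backreference is literal: `\1` must see the identical characters the first group matched.
With a single group, `findall` returns only what that group captured — 3 items.

['i', 'q', 'f']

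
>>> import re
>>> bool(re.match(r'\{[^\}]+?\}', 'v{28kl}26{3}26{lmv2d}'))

`re.match` won't scan ahead — the pattern has to work from the very first character.
Here the pattern fails at index 0, so the call returns None, and `bool(None)` is False.

False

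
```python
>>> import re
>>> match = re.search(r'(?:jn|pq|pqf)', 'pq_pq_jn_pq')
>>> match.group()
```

The match spans [0:2] → 'pq'.

'pq'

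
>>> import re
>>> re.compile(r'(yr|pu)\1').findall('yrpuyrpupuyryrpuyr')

['pu', 'yr']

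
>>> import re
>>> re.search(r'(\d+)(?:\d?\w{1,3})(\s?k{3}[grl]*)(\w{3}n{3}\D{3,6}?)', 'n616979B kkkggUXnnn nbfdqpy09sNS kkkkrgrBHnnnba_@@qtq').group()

'616979B kkkggUXnnn nb'

Pattern: one or more of a digit (captured); then optionally a digit, then 1 to 3 of a word character (non-capturing group); then optionally whitespace, then exactly 3 of the literal 'k', then zero or more of one of [grl] (captured); then exactly 3 of a word character, then exactly 3 of the literal 'n', then 3 to 6 of a non-digit (lazy) (captured).
A non-greedy quantifier consumes as few characters as it can — just enough that the remainder of the pattern still matches from where it stops; whatever follows it matches normally.
Unlike `match`, `search` isn't anchored — it looks for the pattern anywhere in the string.
The match spans [1:22] → '616979B kkkggUXnnn nb'.
Captured: group 1 = '616979', group 2 = ' kkkg', group 3 = 'gUXnnn nb'.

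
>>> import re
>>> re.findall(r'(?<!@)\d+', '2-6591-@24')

['2', '6591', '4']

The negative lookaround is zero-width — it rules out positions where the adjacent text would match, without consuming anything.
With no groups in the pattern, `findall` gives back each whole match — 3 here.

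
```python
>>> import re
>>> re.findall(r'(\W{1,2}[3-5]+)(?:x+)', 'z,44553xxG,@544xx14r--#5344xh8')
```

Because there's exactly one group, `findall` drops the full match and keeps group 1 from each hit.

[',44553', ',@544', '-#5344']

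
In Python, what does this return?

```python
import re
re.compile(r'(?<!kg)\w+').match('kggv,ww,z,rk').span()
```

Because the assertion is negative and zero-width, positions next to the forbidden text are skipped.
`match` is anchored at position 0; if the pattern doesn't fit there, it returns None.
The match spans [0:4] → 'kggv'.

(0, 4)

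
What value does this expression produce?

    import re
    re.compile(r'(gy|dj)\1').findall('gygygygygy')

A backreference is literal: `\1` must see the identical characters the first group matched.
Matches: at [0:4] match 'gygy', group 1 = 'gy'; at [4:8] match 'gygy', group 1 = 'gy'.
With a single group, `findall` returns only what that group captured — 2 items.

['gy', 'gy']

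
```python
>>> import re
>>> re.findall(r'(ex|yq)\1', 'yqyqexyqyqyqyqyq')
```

['yq', 'yq', 'yq']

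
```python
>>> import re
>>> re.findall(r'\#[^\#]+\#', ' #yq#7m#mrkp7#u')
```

['#yq#', '#mrkp7#']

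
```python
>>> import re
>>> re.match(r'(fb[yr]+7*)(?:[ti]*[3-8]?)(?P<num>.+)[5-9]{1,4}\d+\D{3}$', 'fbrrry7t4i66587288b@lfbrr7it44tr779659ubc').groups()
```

('fbrrry7', 'i66587288b@lfbrr7it44tr7796')

The match spans [0:41] → 'fbrrry7t4i66587288b@lfbrr7it44tr779659ubc'.
Captured: group 1 = 'fbrrry7', group 2 = 'i66587288b@lfbrr7it44tr7796'.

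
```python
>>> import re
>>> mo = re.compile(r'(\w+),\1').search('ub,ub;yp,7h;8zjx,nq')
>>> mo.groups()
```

('ub',)

`\1` is not a pattern — it's the concrete string captured by group 1, re-applied verbatim.
Unlike `match`, `search` isn't anchored — it looks for the pattern anywhere in the string.
The match spans [0:5] → 'ub,ub'.
Captured: group 1 = 'ub'.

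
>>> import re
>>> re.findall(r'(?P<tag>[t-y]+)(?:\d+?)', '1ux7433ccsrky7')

['ux', 'y']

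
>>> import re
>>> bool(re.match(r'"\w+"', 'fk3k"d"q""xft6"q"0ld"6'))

False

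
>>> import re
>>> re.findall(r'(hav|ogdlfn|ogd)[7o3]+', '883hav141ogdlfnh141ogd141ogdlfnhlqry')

One capturing group, so `findall` returns just the captured substring from each match — 0 in all.
Nothing in the string satisfies the pattern, so the list is empty.

[]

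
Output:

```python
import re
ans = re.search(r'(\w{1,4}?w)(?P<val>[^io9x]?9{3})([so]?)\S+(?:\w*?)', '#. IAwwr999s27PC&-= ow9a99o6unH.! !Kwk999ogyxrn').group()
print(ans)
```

IAwwr999s27PC&-=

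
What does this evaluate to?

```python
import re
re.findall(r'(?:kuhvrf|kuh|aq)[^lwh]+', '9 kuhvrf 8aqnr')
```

Matches: at [2:14] → 'kuhvrf 8aqnr'.
No capturing groups, so `findall` returns the 1 full match string.

['kuhvrf 8aqnr']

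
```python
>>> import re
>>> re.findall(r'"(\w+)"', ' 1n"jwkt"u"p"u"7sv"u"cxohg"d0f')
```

['jwkt', 'p', '7sv', 'cxohg']

Scanning left to right: at [3:9] match '"jwkt"', group 1 = 'jwkt'; at [10:13] match '"p"', group 1 = 'p'; at [14:19] match '"7sv"', group 1 = '7sv'; at [20:27] match '"cxohg"', group 1 = 'cxohg'.
`findall` collects group 1 from each match (4 total).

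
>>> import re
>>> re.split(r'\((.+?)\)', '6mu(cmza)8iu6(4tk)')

['6mu', 'cmza', '8iu6', '4tk', '']

A `+?`/`*?`/`{m,n}?` starts at its minimum and grows only as far as needed for what follows to match.
`re.split` interleaves the captured-group text with the surrounding fragments.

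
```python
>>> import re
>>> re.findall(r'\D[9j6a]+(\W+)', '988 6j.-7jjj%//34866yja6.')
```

['.-', '%//', '.']

The pattern matches a non-digit; then one or more of one of [9j6a]; then one or more of a non-word character (captured).
Scanning left to right: at [3:8] match ' 6j.-', group 1 = '.-'; at [9:15] match 'jjj%//', group 1 = '%//'; at [20:25] match 'yja6.', group 1 = '.'.
One capturing group, so `findall` returns just the captured substring from each match — 3 in all.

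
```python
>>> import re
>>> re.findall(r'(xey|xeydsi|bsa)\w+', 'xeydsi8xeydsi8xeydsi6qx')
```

`|` is ordered: at each position the engine commits to the first alternative that works.
`findall` collects group 1 from the one match (1 total).

['xey']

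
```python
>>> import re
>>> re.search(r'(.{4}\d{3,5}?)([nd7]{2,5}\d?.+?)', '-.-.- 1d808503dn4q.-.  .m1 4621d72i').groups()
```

The match spans [5:18] → ' 1d808503dn4q'.
Captured: group 1 = ' 1d808503', group 2 = 'dn4q'.

(' 1d808503', 'dn4q')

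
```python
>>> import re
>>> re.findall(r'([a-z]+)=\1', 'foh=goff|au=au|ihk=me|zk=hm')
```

The backreference `\1` re-matches whatever the first group consumed, character for character.
Matches: at [9:14] match 'au=au', group 1 = 'au'.
Because there's exactly one group, `findall` drops the full match and keeps group 1 from the one hit.

['au']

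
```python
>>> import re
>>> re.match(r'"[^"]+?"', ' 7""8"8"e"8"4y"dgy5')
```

`re.match` only tries the pattern at the start of the string.
Here the string doesn't start with a match, so the call returns None.

None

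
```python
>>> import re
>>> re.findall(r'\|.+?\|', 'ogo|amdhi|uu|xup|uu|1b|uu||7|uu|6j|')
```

A non-greedy quantifier consumes as few characters as it can — just enough that the remainder of the pattern still matches from where it stops; whatever follows it matches normally.
With no groups in the pattern, `findall` gives back each whole match — 5 here.

['|amdhi|', '|xup|', '|1b|', '||7|', '|6j|']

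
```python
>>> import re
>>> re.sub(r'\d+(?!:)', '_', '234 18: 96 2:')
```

`(?!…)`/`(?<!…)` only lets a position through if the neighbouring text does NOT match; no characters are consumed.
Each match is replaced by '_'.

'_ _8: _ 2:'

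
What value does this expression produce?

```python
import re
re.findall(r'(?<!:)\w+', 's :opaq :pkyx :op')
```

['s', 'paq', 'kyx', 'p']

`(?!…)`/`(?<!…)` only lets a position through if the neighbouring text does NOT match; no characters are consumed.
Matches: at [0:1] → 's'; at [4:7] → 'paq'; at [10:13] → 'kyx'; at [16:17] → 'p'.
No capturing groups, so `findall` returns the 4 full match strings.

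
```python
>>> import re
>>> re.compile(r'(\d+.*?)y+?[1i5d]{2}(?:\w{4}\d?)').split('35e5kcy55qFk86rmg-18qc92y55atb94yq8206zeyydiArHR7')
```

['', '35e5kc', 'rmg-', '18qc92', 'yq', '8206ze', '']

Lazy quantifiers expand one character at a time until the remainder of the pattern can match.
`re.split` interleaves the captured-group text with the surrounding fragments.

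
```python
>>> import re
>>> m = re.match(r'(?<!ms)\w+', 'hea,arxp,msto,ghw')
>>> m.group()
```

'hea'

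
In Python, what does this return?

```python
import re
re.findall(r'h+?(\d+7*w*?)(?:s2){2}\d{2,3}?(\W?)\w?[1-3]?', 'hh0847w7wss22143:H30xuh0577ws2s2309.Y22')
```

Pattern: one or more of a literal 'h' (lazy); then one or more of a digit, then zero or more of the literal '7', then zero or more of the literal 'w' (lazy) (captured); then the literal 's2' repeated 2 times, then 2 to 3 of a digit (lazy); then optionally a non-word character (captured); then optionally a word character, then optionally a character in [1-3].
Matches: at [22:35] match 'h0577ws2s2309', groups = ('0577w', '').
Multiple groups make `findall` return tuples — one 2-tuple for the one match.

[('0577w', '')]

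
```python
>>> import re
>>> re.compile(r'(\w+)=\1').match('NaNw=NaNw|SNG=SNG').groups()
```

After group 1 captures some text, `\1` only succeeds where that same text appears again.
`re.match` only tries the pattern at the start of the string.
The match spans [0:9] → 'NaNw=NaNw'.
Captured: group 1 = 'NaNw'.

('NaNw',)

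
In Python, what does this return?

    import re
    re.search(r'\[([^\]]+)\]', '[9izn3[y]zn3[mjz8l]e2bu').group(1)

'9izn3[y'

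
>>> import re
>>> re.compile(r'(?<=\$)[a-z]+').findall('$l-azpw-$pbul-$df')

The lookaround is zero-width — it requires the adjacent text to match without consuming it, so the asserted text isn't part of the match.
`findall` yields the raw match text (3 of them) because the pattern has no groups.

['l', 'pbul', 'df']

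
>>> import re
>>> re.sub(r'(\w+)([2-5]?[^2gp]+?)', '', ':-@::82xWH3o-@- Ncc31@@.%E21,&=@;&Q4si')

':-@::@- @.%&=@;&'

The pattern matches one or more of a word character (captured); then optionally a character in [2-5], then one or more of any character except [2gp] (lazy) (captured).
The `?` after the quantifier makes it lazy — it takes as little as possible before letting the rest of the pattern try.
Matches: at [5:13] → '82xWH3o-'; at [16:22] → 'Ncc31@'; at [25:29] → 'E21,'; at [34:38] → 'Q4si'.
`sub` substitutes '' at each match site.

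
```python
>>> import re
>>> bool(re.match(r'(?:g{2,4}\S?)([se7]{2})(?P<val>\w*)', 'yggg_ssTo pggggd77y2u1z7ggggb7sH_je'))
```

False

This matches 2 to 4 of a literal 'g', then optionally a non-whitespace character (non-capturing group); then exactly 2 of one of [se7] (captured); then zero or more of a word character (captured as 'val').
`re.match` only tries the pattern at the start of the string.
Here the pattern fails at index 0, so the call returns None, and `bool(None)` is False.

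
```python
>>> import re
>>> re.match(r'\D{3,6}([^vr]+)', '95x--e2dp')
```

None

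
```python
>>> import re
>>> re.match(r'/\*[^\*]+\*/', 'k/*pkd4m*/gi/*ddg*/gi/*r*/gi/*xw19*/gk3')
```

`re.match` only tries the pattern at the start of the string.
Here position 0 doesn't satisfy it, so the call returns None.

None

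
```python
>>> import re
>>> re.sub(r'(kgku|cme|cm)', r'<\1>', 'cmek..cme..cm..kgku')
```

'<cme>k..<cme>..<cm>..<kgku>'

Branches in `(...|...)` are attempted left-to-right; the first branch that allows the whole pattern to succeed is taken.
The replacement refers to a captured group, so each match is rewritten using its own captured text.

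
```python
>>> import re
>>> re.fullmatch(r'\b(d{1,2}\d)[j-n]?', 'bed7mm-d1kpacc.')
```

None

The pattern matches a word boundary (`\b`, zero-width); then 1 to 2 of a literal 'd', then a digit (captured); then optionally a character in [j-n].
For `fullmatch`, every character of the input must be accounted for by the pattern.
Here the string isn't matched end-to-end, so the call returns None.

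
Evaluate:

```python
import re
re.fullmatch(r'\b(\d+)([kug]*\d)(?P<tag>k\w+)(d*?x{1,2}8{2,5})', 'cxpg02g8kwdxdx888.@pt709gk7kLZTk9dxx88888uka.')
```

None

`fullmatch` succeeds only if the pattern covers the string from start to end.
Here the string isn't matched end-to-end, so the call returns None.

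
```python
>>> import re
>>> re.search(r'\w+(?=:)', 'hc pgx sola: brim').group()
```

'sola'

The `(?=…)`/`(?<=…)` assertion just peeks at neighbouring text; it doesn't advance the match position.
The match spans [7:11] → 'sola'.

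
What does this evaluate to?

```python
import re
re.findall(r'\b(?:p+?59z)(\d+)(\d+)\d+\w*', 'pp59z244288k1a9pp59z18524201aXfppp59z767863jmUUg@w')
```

Multiple groups make `findall` return tuples — one 2-tuple for the one match.

[('2442', '8')]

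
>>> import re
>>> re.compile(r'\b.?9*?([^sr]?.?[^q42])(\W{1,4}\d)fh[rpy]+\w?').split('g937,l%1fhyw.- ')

The pattern matches a word boundary (`\b`, zero-width); then optionally any character, then zero or more of the literal '9' (lazy); then optionally any character except [sr], then optionally any character, then any character except [q42] (captured); then 1 to 4 of a non-word character, then a digit (captured); then the literal 'fh', then one or more of one of [rpy], then optionally a word character.
Because the pattern has a capturing group, `split` also inserts each captured text between the pieces.

['g937', 'l', '%1', '.- ']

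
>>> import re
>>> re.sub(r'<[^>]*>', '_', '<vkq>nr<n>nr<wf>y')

'_nr_nr_y'

Each match is replaced by '_'.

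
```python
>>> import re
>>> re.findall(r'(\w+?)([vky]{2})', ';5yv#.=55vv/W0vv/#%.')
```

The pattern matches one or more of a word character (lazy) (captured); then exactly 2 of one of [vky] (captured).
With 2 capturing groups, `findall` returns a 2-tuple per match.

[('5', 'yv'), ('55', 'vv'), ('W0', 'vv')]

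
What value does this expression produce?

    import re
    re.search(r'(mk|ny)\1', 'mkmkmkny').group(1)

`\1` is not a pattern — it's the concrete string captured by group 1, re-applied verbatim.
`search` walks the string left to right and returns the first match it finds.
The match spans [0:4] → 'mkmk'.
Captured: group 1 = 'mk'.

'mk'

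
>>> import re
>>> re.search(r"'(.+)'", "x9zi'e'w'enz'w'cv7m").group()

"'e'w'enz'w'"

The match spans [4:15] → "'e'w'enz'w'".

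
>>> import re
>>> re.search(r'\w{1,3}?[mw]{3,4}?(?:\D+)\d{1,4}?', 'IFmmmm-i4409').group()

The pattern matches 1 to 3 of a word character (lazy), then 3 to 4 of one of [mw] (lazy); then one or more of a non-digit (non-capturing group); then 1 to 4 of a digit (lazy).
Lazy quantifiers expand one character at a time until the remainder of the pattern can match.
`re.search` scans for the first position where the pattern succeeds.
The match spans [0:9] → 'IFmmmm-i4'.

'IFmmmm-i4'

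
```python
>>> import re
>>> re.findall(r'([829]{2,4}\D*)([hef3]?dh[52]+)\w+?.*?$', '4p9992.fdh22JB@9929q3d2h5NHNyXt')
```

[('9992.f', 'dh22')]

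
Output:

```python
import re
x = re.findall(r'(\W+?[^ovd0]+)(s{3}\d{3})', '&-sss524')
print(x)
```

[('&-', 'sss524')]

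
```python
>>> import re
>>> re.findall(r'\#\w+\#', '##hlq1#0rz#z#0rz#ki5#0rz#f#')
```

['#hlq1#', '#z#', '#ki5#', '#f#']

Walking the string: at [1:7] → '#hlq1#'; at [10:13] → '#z#'; at [16:21] → '#ki5#'; at [24:27] → '#f#'.
Since nothing is captured, `findall` lists the 4 matched substrings directly.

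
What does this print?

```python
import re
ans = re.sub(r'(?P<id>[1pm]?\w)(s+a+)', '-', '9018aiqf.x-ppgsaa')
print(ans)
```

9018aiqf.x-p-

This matches optionally one of [1pm], then a word character (captured as 'id'); then one or more of the literal 's', then one or more of the literal 'a' (captured).
Matches: at [12:17] → 'pgsaa'.
Each match is replaced by '-'.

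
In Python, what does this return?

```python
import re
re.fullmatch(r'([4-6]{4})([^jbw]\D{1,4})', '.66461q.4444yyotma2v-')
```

None

This matches exactly 4 of a character in [4-6] (captured); then any character except [jbw], then 1 to 4 of a non-digit (captured).
For `fullmatch`, every character of the input must be accounted for by the pattern.
Here the string isn't matched end-to-end, so the call returns None.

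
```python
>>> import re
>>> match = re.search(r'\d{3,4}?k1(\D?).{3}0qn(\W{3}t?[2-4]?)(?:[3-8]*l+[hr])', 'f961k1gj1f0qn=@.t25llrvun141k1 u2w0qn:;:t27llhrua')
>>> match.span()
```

(1, 22)

Pattern: 3 to 4 of a digit (lazy), then the literal 'k1'; then optionally a non-digit (captured); then exactly 3 of any character, then the literal '0qn'; then exactly 3 of a non-word character, then optionally a literal 't', then optionally a character in [2-4] (captured); then zero or more of a character in [3-8], then one or more of the literal 'l', then one of [hr] (non-capturing group).
`re.search` scans for the first position where the pattern succeeds.
The match spans [1:22] → '961k1gj1f0qn=@.t25llr'.
Captured: group 1 = 'g', group 2 = '=@.t2'.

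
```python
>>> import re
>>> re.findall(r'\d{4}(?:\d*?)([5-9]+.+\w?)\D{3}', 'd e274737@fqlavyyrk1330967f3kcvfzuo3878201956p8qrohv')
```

['7@fqlavyyrk1330967f3kcvfzuo3878201956p8qr']

The pattern matches exactly 4 of a digit; then zero or more of a digit (lazy) (non-capturing group); then one or more of a character in [5-9], then one or more of any character, then optionally a word character (captured); then exactly 3 of a non-digit.
Matches: at [3:52] match '274737@fqlavyyrk1330967f3kcvfzuo3878201956p8qrohv', group 1 = '7@fqlavyyrk1330967f3kcvfzuo3878201956p8qr'.
`findall` collects group 1 from the one match (1 total).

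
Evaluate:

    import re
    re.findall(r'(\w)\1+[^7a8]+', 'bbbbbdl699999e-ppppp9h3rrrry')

After group 1 captures some text, `\1` only succeeds where that same text appears again.
Scanning left to right: at [0:28] match 'bbbbbdl699999e-ppppp9h3rrrry', group 1 = 'b'.
One capturing group, so `findall` returns just the captured substring from the one match — 1 in all.

['b']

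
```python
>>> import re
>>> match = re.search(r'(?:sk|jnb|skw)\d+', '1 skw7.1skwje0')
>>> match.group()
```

The match spans [2:6] → 'skw7'.

'skw7'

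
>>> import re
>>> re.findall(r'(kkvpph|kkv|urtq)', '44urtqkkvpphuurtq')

['urtq', 'kkvpph', 'urtq']

Alternation isn't longest-match — the leftmost alternative that fits at this position is chosen.
With a single group, `findall` returns only what that group captured — 3 items.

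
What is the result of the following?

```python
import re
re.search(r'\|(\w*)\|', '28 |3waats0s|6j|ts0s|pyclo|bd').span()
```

`re.search` scans for the first position where the pattern succeeds.
The match spans [3:13] → '|3waats0s|'.
Captured: group 1 = '3waats0s'.

(3, 13)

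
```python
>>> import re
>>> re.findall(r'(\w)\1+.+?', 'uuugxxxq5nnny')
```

`\1` has to match the exact text group 1 already captured.
With a single group, `findall` returns only what that group captured — 3 items.

['u', 'x', 'n']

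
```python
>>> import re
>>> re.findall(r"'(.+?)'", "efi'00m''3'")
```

Lazy quantifiers expand one character at a time until the remainder of the pattern can match.
`findall` collects group 1 from each match (2 total).

['00m', '3']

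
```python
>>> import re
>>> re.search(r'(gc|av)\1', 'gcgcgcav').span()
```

(0, 4)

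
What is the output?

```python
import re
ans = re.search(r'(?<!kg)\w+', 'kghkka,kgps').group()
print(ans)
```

kghkka

A negative assertion filters positions out without eating any characters.
Unlike `match`, `search` isn't anchored — it looks for the pattern anywhere in the string.
The match spans [0:6] → 'kghkka'.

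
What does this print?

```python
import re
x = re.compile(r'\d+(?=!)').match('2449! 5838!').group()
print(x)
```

2449

Lookahead/lookbehind check context without consuming it, so the matched span excludes the asserted characters.
With `match`, the pattern is implicitly anchored at the beginning.
The match spans [0:4] → '2449'.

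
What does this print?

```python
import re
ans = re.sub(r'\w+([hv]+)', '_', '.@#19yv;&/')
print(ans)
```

The pattern matches one or more of a word character; then one or more of one of [hv] (captured).
Matches: at [3:7] → '19yv'.
Each match is replaced by '_'.

.@#_;&/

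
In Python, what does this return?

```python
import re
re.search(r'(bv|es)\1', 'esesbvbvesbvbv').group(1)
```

'es'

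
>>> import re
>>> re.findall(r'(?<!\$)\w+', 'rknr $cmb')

The negative lookaround is zero-width — it rules out positions where the adjacent text would match, without consuming anything.
With no groups in the pattern, `findall` gives back each whole match — 2 here.

['rknr', 'mb']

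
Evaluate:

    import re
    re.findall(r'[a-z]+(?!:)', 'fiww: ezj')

['fiw', 'ezj']

The negative lookahead/lookbehind blocks any match where the forbidden context is present.
`findall` yields the raw match text (2 of them) because the pattern has no groups.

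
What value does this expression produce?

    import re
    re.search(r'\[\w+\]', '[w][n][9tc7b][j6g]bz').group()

`search` walks the string left to right and returns the first match it finds.
The match spans [0:3] → '[w]'.

'[w]'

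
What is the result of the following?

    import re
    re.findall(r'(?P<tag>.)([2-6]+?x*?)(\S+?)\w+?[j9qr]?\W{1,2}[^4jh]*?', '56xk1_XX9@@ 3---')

[('5', '6', 'x')]

Multiple groups make `findall` return tuples — one 3-tuple for the one match.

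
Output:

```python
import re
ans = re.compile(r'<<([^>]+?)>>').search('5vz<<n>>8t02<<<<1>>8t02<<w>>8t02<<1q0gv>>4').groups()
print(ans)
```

('n',)

`re.search` scans for the first position where the pattern succeeds.
The match spans [3:8] → '<<n>>'.
Captured: group 1 = 'n'.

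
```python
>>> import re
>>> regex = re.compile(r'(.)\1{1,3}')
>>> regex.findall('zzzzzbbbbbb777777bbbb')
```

`\1` has to match the exact text group 1 already captured.
`findall` collects group 1 from each match (6 total).

['z', 'b', 'b', '7', '7', 'b']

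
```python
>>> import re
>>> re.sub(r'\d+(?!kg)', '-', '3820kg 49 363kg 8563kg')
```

The negative lookahead/lookbehind blocks any match where the forbidden context is present.
Matches: at [0:3] → '382'; at [7:9] → '49'; at [10:12] → '36'; at [16:19] → '856'.
Each match is replaced by '-'.

'-0kg - -3kg -3kg'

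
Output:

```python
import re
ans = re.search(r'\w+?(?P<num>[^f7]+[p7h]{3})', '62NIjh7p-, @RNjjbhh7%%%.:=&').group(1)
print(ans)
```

Pattern: one or more of a word character (lazy); then one or more of any character except [f7], then exactly 3 of one of [p7h] (captured as 'num').
`search` walks the string left to right and returns the first match it finds.
The match spans [0:8] → '62NIjh7p'.
Captured: group 1 = '2NIjh7p'.

2NIjh7p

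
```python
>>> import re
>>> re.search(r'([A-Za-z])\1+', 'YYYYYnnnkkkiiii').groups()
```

The match spans [0:5] → 'YYYYY'.
Captured: group 1 = 'Y'.

('Y',)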